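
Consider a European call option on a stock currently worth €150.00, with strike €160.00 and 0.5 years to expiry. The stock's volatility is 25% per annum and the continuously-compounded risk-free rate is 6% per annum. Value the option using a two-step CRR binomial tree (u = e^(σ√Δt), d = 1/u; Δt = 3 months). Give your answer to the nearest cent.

CRR parameters: u = e^(σ√Δt) = e^(0.25·√0.25) = 1.1331, d = 1/u = 0.8825
Per-period rate: rΔt = 0.06·0.25 = 0.015, so R = e^0.015 = 1.0151
Risk-neutral probability p = (e^0.015 − 0.8825)/(1.1331 − 0.8825) = 0.1326/0.2507 = 0.5291
Terminal stock prices: S_uu = 192.6, S_ud = 150, S_dd = 116.8
Terminal payoffs (S − K): max(32.6, 0) = 32.6, max(-10, 0) = 0, max(-43.18, 0) = 0
Node u (S = 170): V_u = e^(−0.015)·[0.5291·32.6038 + 0.4709·0.0000] = 16.9934
Node d (S = 132.4): V_d = e^(−0.015)·[0.5291·0.0000 + 0.4709·0.0000] = 0.0000
Node 0 (S = 150): V_0 = e^(−0.015)·[0.5291·16.9934 + 0.4709·0.0000] = 8.8571

€8.86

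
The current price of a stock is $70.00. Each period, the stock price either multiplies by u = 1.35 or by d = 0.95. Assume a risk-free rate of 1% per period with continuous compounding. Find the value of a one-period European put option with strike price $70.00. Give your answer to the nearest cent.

$2.94

Risk-neutral probability p = (e^0.01 − 0.95)/(1.35 − 0.95) = 0.0601/0.4000 = 0.1501
Terminal stock prices: S_u = 94.5, S_d = 66.5
Terminal payoffs (K − S): max(-24.5, 0) = 0, max(3.5, 0) = 3.5
Node 0 (S = 70): V_0 = e^(−0.01)·[0.1501·0.0000 + 0.8499·3.5000] = 2.9450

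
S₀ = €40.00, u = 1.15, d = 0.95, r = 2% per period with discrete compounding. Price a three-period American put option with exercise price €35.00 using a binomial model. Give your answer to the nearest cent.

Risk-neutral probability p = (1 + 0.02 − 0.95)/(1.15 − 0.95) = 0.0700/0.2000 = 0.3500
Terminal stock prices: S_uuu = 60.83, S_uud = 50.25, S_udd = 41.52, S_ddd = 34.29
Terminal payoffs (K − S): max(-25.83, 0) = 0, max(-15.25, 0) = 0, max(-6.515, 0) = 0, max(0.705, 0) = 0.705
Node uu (S = 52.9): continuation = 1/1.02·[0.3500·0.0000 + 0.6500·0.0000] = 0.0000; exercise value = 0.0000 ≤ continuation, so V_uu = 0.0000
Node ud (S = 43.7): continuation = 1/1.02·[0.3500·0.0000 + 0.6500·0.0000] = 0.0000; exercise value = 0.0000 ≤ continuation, so V_ud = 0.0000
Node dd (S = 36.1): continuation = 1/1.02·[0.3500·0.0000 + 0.6500·0.7050] = 0.4493; exercise value = 0.0000 ≤ continuation, so V_dd = 0.4493
Node u (S = 46): continuation = 1/1.02·[0.3500·0.0000 + 0.6500·0.0000] = 0.0000; exercise value = 0.0000 ≤ continuation, so V_u = 0.0000
Node d (S = 38): continuation = 1/1.02·[0.3500·0.0000 + 0.6500·0.4493] = 0.2863; exercise value = 0.0000 ≤ continuation, so V_d = 0.2863
Node 0 (S = 40): continuation = 1/1.02·[0.3500·0.0000 + 0.6500·0.2863] = 0.1824; exercise value = 0.0000 ≤ continuation, so V_0 = 0.1824

€0.18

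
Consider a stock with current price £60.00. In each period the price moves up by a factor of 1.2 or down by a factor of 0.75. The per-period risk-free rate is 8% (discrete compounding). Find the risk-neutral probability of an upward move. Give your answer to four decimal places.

Risk-neutral probability p = (1 + 0.08 − 0.75)/(1.2 − 0.75) = 0.3300/0.4500 = 0.7333

p = 0.7333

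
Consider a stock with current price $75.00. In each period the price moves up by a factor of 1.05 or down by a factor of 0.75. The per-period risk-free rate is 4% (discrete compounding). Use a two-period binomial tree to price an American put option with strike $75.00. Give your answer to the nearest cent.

Risk-neutral probability p = (1 + 0.04 − 0.75)/(1.05 − 0.75) = 0.2900/0.3000 = 0.9667
Terminal stock prices: S_uu = 82.69, S_ud = 59.06, S_dd = 42.19
Terminal payoffs (K − S): max(-7.688, 0) = 0, max(15.94, 0) = 15.94, max(32.81, 0) = 32.81
Node u (S = 78.75): continuation = 1/1.04·[0.9667·0.0000 + 0.0333·15.9375] = 0.5108; exercise value = 0.0000 ≤ continuation, so V_u = 0.5108
Node d (S = 56.25): continuation = 1/1.04·[0.9667·15.9375 + 0.0333·32.8125] = 15.8654; exercise value = 18.7500 > continuation, so V_d = 18.7500 (exercise)
Node 0 (S = 75): continuation = 1/1.04·[0.9667·0.5108 + 0.0333·18.7500] = 1.0758; exercise value = 0.0000 ≤ continuation, so V_0 = 1.0758

$1.08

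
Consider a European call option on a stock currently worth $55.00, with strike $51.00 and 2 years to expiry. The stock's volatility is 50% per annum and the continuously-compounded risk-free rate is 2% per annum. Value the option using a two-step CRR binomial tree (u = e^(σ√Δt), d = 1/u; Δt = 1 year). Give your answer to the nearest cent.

CRR parameters: u = e^(σ√Δt) = e^(0.5·√1) = 1.6487, d = 1/u = 0.6065
Per-period rate: rΔt = 0.02·1 = 0.02, so R = e^0.02 = 1.0202
Risk-neutral probability p = (e^0.02 − 0.6065)/(1.6487 − 0.6065) = 0.4137/1.0422 = 0.3969
Terminal stock prices: S_uu = 149.5, S_ud = 55, S_dd = 20.23
Terminal payoffs (S − K): max(98.51, 0) = 98.51, max(4, 0) = 4, max(-30.77, 0) = 0
Node u (S = 90.68): V_u = e^(−0.02)·[0.3969·98.5055 + 0.6031·4.0000] = 40.6895
Node d (S = 33.36): V_d = e^(−0.02)·[0.3969·4.0000 + 0.6031·0.0000] = 1.5563
Node 0 (S = 55): V_0 = e^(−0.02)·[0.3969·40.6895 + 0.6031·1.5563] = 16.7508

$16.75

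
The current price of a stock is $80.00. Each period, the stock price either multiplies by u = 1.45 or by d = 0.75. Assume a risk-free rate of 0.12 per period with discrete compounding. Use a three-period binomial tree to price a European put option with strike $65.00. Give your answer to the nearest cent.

$2.33

Risk-neutral probability p = (1 + 0.12 − 0.75)/(1.45 − 0.75) = 0.3700/0.7000 = 0.5286
Terminal stock prices: S_uuu = 243.9, S_uud = 126.1, S_udd = 65.25, S_ddd = 33.75
Terminal payoffs (K − S): max(-178.9, 0) = 0, max(-61.15, 0) = 0, max(-0.25, 0) = 0, max(31.25, 0) = 31.25
Node uu (S = 168.2): V_uu = 1/1.12·[0.5286·0.0000 + 0.4714·0.0000] = 0.0000
Node ud (S = 87): V_ud = 1/1.12·[0.5286·0.0000 + 0.4714·0.0000] = 0.0000
Node dd (S = 45): V_dd = 1/1.12·[0.5286·0.0000 + 0.4714·31.2500] = 13.1537
Node u (S = 116): V_u = 1/1.12·[0.5286·0.0000 + 0.4714·0.0000] = 0.0000
Node d (S = 60): V_d = 1/1.12·[0.5286·0.0000 + 0.4714·13.1537] = 5.5366
Node 0 (S = 80): V_0 = 1/1.12·[0.5286·0.0000 + 0.4714·5.5366] = 2.3305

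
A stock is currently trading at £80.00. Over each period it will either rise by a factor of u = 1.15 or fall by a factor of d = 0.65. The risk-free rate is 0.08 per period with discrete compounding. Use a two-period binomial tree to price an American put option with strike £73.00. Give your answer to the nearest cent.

£4.08

Risk-neutral probability p = (1 + 0.08 − 0.65)/(1.15 − 0.65) = 0.4300/0.5000 = 0.8600
Terminal stock prices: S_uu = 105.8, S_ud = 59.8, S_dd = 33.8
Terminal payoffs (K − S): max(-32.8, 0) = 0, max(13.2, 0) = 13.2, max(39.2, 0) = 39.2
Node u (S = 92): continuation = 1/1.08·[0.8600·0.0000 + 0.1400·13.2000] = 1.7111; exercise value = 0.0000 ≤ continuation, so V_u = 1.7111
Node d (S = 52): continuation = 1/1.08·[0.8600·13.2000 + 0.1400·39.2000] = 15.5926; exercise value = 21.0000 > continuation, so V_d = 21.0000 (exercise)
Node 0 (S = 80): continuation = 1/1.08·[0.8600·1.7111 + 0.1400·21.0000] = 4.0848; exercise value = 0.0000 ≤ continuation, so V_0 = 4.0848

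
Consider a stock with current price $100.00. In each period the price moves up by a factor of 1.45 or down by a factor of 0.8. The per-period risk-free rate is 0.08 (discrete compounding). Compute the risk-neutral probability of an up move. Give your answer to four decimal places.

p = 0.4308

Risk-neutral probability p = (1 + 0.08 − 0.8)/(1.45 − 0.8) = 0.2800/0.6500 = 0.4308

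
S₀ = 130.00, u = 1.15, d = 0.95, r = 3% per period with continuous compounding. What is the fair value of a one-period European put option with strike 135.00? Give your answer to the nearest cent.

6.67

Risk-neutral probability p = (e^0.03 − 0.95)/(1.15 − 0.95) = 0.0805/0.2000 = 0.4023
Terminal stock prices: S_u = 149.5, S_d = 123.5
Terminal payoffs (K − S): max(-14.5, 0) = 0, max(11.5, 0) = 11.5
Node 0 (S = 130): V_0 = e^(−0.03)·[0.4023·0.0000 + 0.5977·11.5000] = 6.6707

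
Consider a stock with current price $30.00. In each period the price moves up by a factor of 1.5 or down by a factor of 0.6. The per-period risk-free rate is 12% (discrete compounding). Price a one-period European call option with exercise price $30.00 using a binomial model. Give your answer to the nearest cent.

$7.74

Risk-neutral probability p = (1 + 0.12 − 0.6)/(1.5 − 0.6) = 0.5200/0.9000 = 0.5778
Terminal stock prices: S_u = 45, S_d = 18
Terminal payoffs (S − K): max(15, 0) = 15, max(-12, 0) = 0
Node 0 (S = 30): V_0 = 1/1.12·[0.5778·15.0000 + 0.4222·0.0000] = 7.7381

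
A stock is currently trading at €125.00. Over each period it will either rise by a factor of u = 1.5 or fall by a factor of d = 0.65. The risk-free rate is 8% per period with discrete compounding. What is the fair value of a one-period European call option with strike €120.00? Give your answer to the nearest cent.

€31.62

Risk-neutral probability p = (1 + 0.08 − 0.65)/(1.5 − 0.65) = 0.4300/0.8500 = 0.5059
Terminal stock prices: S_u = 187.5, S_d = 81.25
Terminal payoffs (S − K): max(67.5, 0) = 67.5, max(-38.75, 0) = 0
Node 0 (S = 125): V_0 = 1/1.08·[0.5059·67.5000 + 0.4941·0.0000] = 31.6176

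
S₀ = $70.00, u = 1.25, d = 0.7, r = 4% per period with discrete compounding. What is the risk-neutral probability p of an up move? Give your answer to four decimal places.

Risk-neutral probability p = (1 + 0.04 − 0.7)/(1.25 − 0.7) = 0.3400/0.5500 = 0.6182

p = 0.6182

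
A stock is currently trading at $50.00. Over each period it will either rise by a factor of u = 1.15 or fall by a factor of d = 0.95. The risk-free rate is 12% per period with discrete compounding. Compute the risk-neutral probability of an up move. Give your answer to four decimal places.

p = 0.8500

Risk-neutral probability p = (1 + 0.12 − 0.95)/(1.15 − 0.95) = 0.1700/0.2000 = 0.8500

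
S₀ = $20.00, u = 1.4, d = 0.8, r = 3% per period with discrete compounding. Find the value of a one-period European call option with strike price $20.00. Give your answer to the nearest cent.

Risk-neutral probability p = (1 + 0.03 − 0.8)/(1.4 − 0.8) = 0.2300/0.6000 = 0.3833
Terminal stock prices: S_u = 28, S_d = 16
Terminal payoffs (S − K): max(8, 0) = 8, max(-4, 0) = 0
Node 0 (S = 20): V_0 = 1/1.03·[0.3833·8.0000 + 0.6167·0.0000] = 2.9773

$2.98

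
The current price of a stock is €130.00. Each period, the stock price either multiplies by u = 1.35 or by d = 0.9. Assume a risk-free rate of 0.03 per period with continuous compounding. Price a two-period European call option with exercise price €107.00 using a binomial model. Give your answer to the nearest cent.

Risk-neutral probability p = (e^0.03 − 0.9)/(1.35 − 0.9) = 0.1305/0.4500 = 0.2899
Terminal stock prices: S_uu = 236.9, S_ud = 158, S_dd = 105.3
Terminal payoffs (S − K): max(129.9, 0) = 129.9, max(50.95, 0) = 50.95, max(-1.7, 0) = 0
Node u (S = 175.5): V_u = e^(−0.03)·[0.2899·129.9250 + 0.7101·50.9500] = 71.6623
Node d (S = 117): V_d = e^(−0.03)·[0.2899·50.9500 + 0.7101·0.0000] = 14.3338
Node 0 (S = 130): V_0 = e^(−0.03)·[0.2899·71.6623 + 0.7101·14.3338] = 30.0385

€30.04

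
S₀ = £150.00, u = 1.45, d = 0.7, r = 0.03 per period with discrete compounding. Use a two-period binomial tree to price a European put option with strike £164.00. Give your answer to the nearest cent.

Risk-neutral probability p = (1 + 0.03 − 0.7)/(1.45 − 0.7) = 0.3300/0.7500 = 0.4400
Terminal stock prices: S_uu = 315.4, S_ud = 152.2, S_dd = 73.5
Terminal payoffs (K − S): max(-151.4, 0) = 0, max(11.75, 0) = 11.75, max(90.5, 0) = 90.5
Node u (S = 217.5): V_u = 1/1.03·[0.4400·0.0000 + 0.5600·11.7500] = 6.3883
Node d (S = 105): V_d = 1/1.03·[0.4400·11.7500 + 0.5600·90.5000] = 54.2233
Node 0 (S = 150): V_0 = 1/1.03·[0.4400·6.3883 + 0.5600·54.2233] = 32.2096

£32.21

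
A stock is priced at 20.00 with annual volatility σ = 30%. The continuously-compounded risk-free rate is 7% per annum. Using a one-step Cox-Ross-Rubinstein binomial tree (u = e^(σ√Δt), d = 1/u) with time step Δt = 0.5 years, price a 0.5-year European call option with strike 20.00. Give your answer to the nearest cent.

2.42

CRR parameters: u = e^(σ√Δt) = e^(0.3·√0.5) = 1.2363, d = 1/u = 0.8089
Per-period rate: rΔt = 0.07·0.5 = 0.035, so R = e^0.035 = 1.0356
Risk-neutral probability p = (e^0.035 − 0.8089)/(1.2363 − 0.8089) = 0.2268/0.4275 = 0.5305
Terminal stock prices: S_u = 24.73, S_d = 16.18
Terminal payoffs (S − K): max(4.726, 0) = 4.726, max(-3.823, 0) = 0
Node 0 (S = 20): V_0 = e^(−0.035)·[0.5305·4.7262 + 0.4695·0.0000] = 2.4210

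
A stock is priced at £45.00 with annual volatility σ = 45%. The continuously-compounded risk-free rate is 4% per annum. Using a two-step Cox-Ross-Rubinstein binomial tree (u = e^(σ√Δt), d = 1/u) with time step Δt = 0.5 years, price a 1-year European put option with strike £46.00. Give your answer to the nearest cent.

£6.87

CRR parameters: u = e^(σ√Δt) = e^(0.45·√0.5) = 1.3746, d = 1/u = 0.7275
Per-period rate: rΔt = 0.04·0.5 = 0.02, so R = e^0.02 = 1.0202
Risk-neutral probability p = (e^0.02 − 0.7275)/(1.3746 − 0.7275) = 0.2927/0.6472 = 0.4523
Terminal stock prices: S_uu = 85.03, S_ud = 45, S_dd = 23.81
Terminal payoffs (K − S): max(-39.03, 0) = 0, max(1, 0) = 1, max(22.19, 0) = 22.19
Node u (S = 61.86): V_u = e^(−0.02)·[0.4523·0.0000 + 0.5477·1.0000] = 0.5368
Node d (S = 32.74): V_d = e^(−0.02)·[0.4523·1.0000 + 0.5477·22.1862] = 12.3535
Node 0 (S = 45): V_0 = e^(−0.02)·[0.4523·0.5368 + 0.5477·12.3535] = 6.8697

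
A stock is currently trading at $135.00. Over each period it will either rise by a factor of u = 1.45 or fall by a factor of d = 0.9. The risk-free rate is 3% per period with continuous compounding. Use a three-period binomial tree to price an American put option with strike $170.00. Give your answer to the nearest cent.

$37.35

Risk-neutral probability p = (e^0.03 − 0.9)/(1.45 − 0.9) = 0.1305/0.5500 = 0.2372
Terminal stock prices: S_uuu = 411.6, S_uud = 255.5, S_udd = 158.6, S_ddd = 98.42
Terminal payoffs (K − S): max(-241.6, 0) = 0, max(-85.45, 0) = 0, max(11.44, 0) = 11.44, max(71.58, 0) = 71.58
Node uu (S = 283.8): continuation = e^(−0.03)·[0.2372·0.0000 + 0.7628·0.0000] = 0.0000; exercise value = 0.0000 ≤ continuation, so V_uu = 0.0000
Node ud (S = 176.2): continuation = e^(−0.03)·[0.2372·0.0000 + 0.7628·11.4425] = 8.4705; exercise value = 0.0000 ≤ continuation, so V_ud = 8.4705
Node dd (S = 109.4): continuation = e^(−0.03)·[0.2372·11.4425 + 0.7628·71.5850] = 55.6257; exercise value = 60.6500 > continuation, so V_dd = 60.6500 (exercise)
Node u (S = 195.8): continuation = e^(−0.03)·[0.2372·0.0000 + 0.7628·8.4705] = 6.2704; exercise value = 0.0000 ≤ continuation, so V_u = 6.2704
Node d (S = 121.5): continuation = e^(−0.03)·[0.2372·8.4705 + 0.7628·60.6500] = 46.8468; exercise value = 48.5000 > continuation, so V_d = 48.5000 (exercise)
Node 0 (S = 135): continuation = e^(−0.03)·[0.2372·6.2704 + 0.7628·48.5000] = 37.3462; exercise value = 35.0000 ≤ continuation, so V_0 = 37.3462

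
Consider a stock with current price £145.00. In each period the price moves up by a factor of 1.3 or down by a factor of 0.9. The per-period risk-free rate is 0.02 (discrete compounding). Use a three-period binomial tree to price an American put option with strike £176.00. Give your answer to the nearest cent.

£34.46

Risk-neutral probability p = (1 + 0.02 − 0.9)/(1.3 − 0.9) = 0.1200/0.4000 = 0.3000
Terminal stock prices: S_uuu = 318.6, S_uud = 220.5, S_udd = 152.7, S_ddd = 105.7
Terminal payoffs (K − S): max(-142.6, 0) = 0, max(-44.55, 0) = 0, max(23.31, 0) = 23.31, max(70.29, 0) = 70.29
Node uu (S = 245.1): continuation = 1/1.02·[0.3000·0.0000 + 0.7000·0.0000] = 0.0000; exercise value = 0.0000 ≤ continuation, so V_uu = 0.0000
Node ud (S = 169.7): continuation = 1/1.02·[0.3000·0.0000 + 0.7000·23.3150] = 16.0005; exercise value = 6.3500 ≤ continuation, so V_ud = 16.0005
Node dd (S = 117.5): continuation = 1/1.02·[0.3000·23.3150 + 0.7000·70.2950] = 55.0990; exercise value = 58.5500 > continuation, so V_dd = 58.5500 (exercise)
Node u (S = 188.5): continuation = 1/1.02·[0.3000·0.0000 + 0.7000·16.0005] = 10.9807; exercise value = 0.0000 ≤ continuation, so V_u = 10.9807
Node d (S = 130.5): continuation = 1/1.02·[0.3000·16.0005 + 0.7000·58.5500] = 44.8874; exercise value = 45.5000 > continuation, so V_d = 45.5000 (exercise)
Node 0 (S = 145): continuation = 1/1.02·[0.3000·10.9807 + 0.7000·45.5000] = 34.4551; exercise value = 31.0000 ≤ continuation, so V_0 = 34.4551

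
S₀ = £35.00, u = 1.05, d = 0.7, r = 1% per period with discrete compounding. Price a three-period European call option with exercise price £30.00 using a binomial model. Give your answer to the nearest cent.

Risk-neutral probability p = (1 + 0.01 − 0.7)/(1.05 − 0.7) = 0.3100/0.3500 = 0.8857
Terminal stock prices: S_uuu = 40.52, S_uud = 27.01, S_udd = 18.01, S_ddd = 12
Terminal payoffs (S − K): max(10.52, 0) = 10.52, max(-2.989, 0) = 0, max(-11.99, 0) = 0, max(-18, 0) = 0
Node uu (S = 38.59): V_uu = 1/1.01·[0.8857·10.5169 + 0.1143·0.0000] = 9.2227
Node ud (S = 25.72): V_ud = 1/1.01·[0.8857·0.0000 + 0.1143·0.0000] = 0.0000
Node dd (S = 17.15): V_dd = 1/1.01·[0.8857·0.0000 + 0.1143·0.0000] = 0.0000
Node u (S = 36.75): V_u = 1/1.01·[0.8857·9.2227 + 0.1143·0.0000] = 8.0878
Node d (S = 24.5): V_d = 1/1.01·[0.8857·0.0000 + 0.1143·0.0000] = 0.0000
Node 0 (S = 35): V_0 = 1/1.01·[0.8857·8.0878 + 0.1143·0.0000] = 7.0926

£7.09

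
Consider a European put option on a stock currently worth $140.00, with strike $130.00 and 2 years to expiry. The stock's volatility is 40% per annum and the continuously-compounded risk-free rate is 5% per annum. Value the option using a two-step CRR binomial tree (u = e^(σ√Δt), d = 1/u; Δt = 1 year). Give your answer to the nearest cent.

$17.46

CRR parameters: u = e^(σ√Δt) = e^(0.4·√1) = 1.4918, d = 1/u = 0.6703
Per-period rate: rΔt = 0.05·1 = 0.05, so R = e^0.05 = 1.0513
Risk-neutral probability p = (e^0.05 − 0.6703)/(1.4918 − 0.6703) = 0.3810/0.8215 = 0.4637
Terminal stock prices: S_uu = 311.6, S_ud = 140, S_dd = 62.91
Terminal payoffs (K − S): max(-181.6, 0) = 0, max(-10, 0) = 0, max(67.09, 0) = 67.09
Node u (S = 208.9): V_u = e^(−0.05)·[0.4637·0.0000 + 0.5363·0.0000] = 0.0000
Node d (S = 93.84): V_d = e^(−0.05)·[0.4637·0.0000 + 0.5363·67.0939] = 34.2261
Node 0 (S = 140): V_0 = e^(−0.05)·[0.4637·0.0000 + 0.5363·34.2261] = 17.4595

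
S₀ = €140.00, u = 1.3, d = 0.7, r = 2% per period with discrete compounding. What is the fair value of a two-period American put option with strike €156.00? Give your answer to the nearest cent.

€33.38

Risk-neutral probability p = (1 + 0.02 − 0.7)/(1.3 − 0.7) = 0.3200/0.6000 = 0.5333
Terminal stock prices: S_uu = 236.6, S_ud = 127.4, S_dd = 68.6
Terminal payoffs (K − S): max(-80.6, 0) = 0, max(28.6, 0) = 28.6, max(87.4, 0) = 87.4
Node u (S = 182): continuation = 1/1.02·[0.5333·0.0000 + 0.4667·28.6000] = 13.0850; exercise value = 0.0000 ≤ continuation, so V_u = 13.0850
Node d (S = 98): continuation = 1/1.02·[0.5333·28.6000 + 0.4667·87.4000] = 54.9412; exercise value = 58.0000 > continuation, so V_d = 58.0000 (exercise)
Node 0 (S = 140): continuation = 1/1.02·[0.5333·13.0850 + 0.4667·58.0000] = 33.3778; exercise value = 16.0000 ≤ continuation, so V_0 = 33.3778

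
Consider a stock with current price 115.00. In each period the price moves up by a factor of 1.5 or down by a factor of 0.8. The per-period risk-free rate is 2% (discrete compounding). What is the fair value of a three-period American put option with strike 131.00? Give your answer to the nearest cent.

31.68

Risk-neutral probability p = (1 + 0.02 − 0.8)/(1.5 − 0.8) = 0.2200/0.7000 = 0.3143
Terminal stock prices: S_uuu = 388.1, S_uud = 207, S_udd = 110.4, S_ddd = 58.88
Terminal payoffs (K − S): max(-257.1, 0) = 0, max(-76, 0) = 0, max(20.6, 0) = 20.6, max(72.12, 0) = 72.12
Node uu (S = 258.8): continuation = 1/1.02·[0.3143·0.0000 + 0.6857·0.0000] = 0.0000; exercise value = 0.0000 ≤ continuation, so V_uu = 0.0000
Node ud (S = 138): continuation = 1/1.02·[0.3143·0.0000 + 0.6857·20.6000] = 13.8487; exercise value = 0.0000 ≤ continuation, so V_ud = 13.8487
Node dd (S = 73.6): continuation = 1/1.02·[0.3143·20.6000 + 0.6857·72.1200] = 54.8314; exercise value = 57.4000 > continuation, so V_dd = 57.4000 (exercise)
Node u (S = 172.5): continuation = 1/1.02·[0.3143·0.0000 + 0.6857·13.8487] = 9.3101; exercise value = 0.0000 ≤ continuation, so V_u = 9.3101
Node d (S = 92): continuation = 1/1.02·[0.3143·13.8487 + 0.6857·57.4000] = 42.8554; exercise value = 39.0000 ≤ continuation, so V_d = 42.8554
Node 0 (S = 115): continuation = 1/1.02·[0.3143·9.3101 + 0.6857·42.8554] = 31.6790; exercise value = 16.0000 ≤ continuation, so V_0 = 31.6790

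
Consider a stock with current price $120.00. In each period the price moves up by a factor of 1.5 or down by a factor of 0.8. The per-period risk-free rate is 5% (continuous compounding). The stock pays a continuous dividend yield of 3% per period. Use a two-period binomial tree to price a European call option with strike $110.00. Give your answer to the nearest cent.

$27.59

Per-period risk-free factor R = e^0.05 = 1.0513; dividend-adjusted growth = e^(0.05−0.03) = 1.0202.
Risk-neutral probability p = (1.0202 − 0.8)/(1.5 − 0.8) = 0.2202/0.7000 = 0.3146
Terminal stock prices: S_uu = 270, S_ud = 144, S_dd = 76.8
Terminal payoffs (S − K): max(160, 0) = 160, max(34, 0) = 34, max(-33.2, 0) = 0
Node u (S = 180): V_u = e^(−0.05)·[0.3146·160.0000 + 0.6854·34.0000] = 70.0450
Node d (S = 96): V_d = e^(−0.05)·[0.3146·34.0000 + 0.6854·0.0000] = 10.1739
Node 0 (S = 120): V_0 = e^(−0.05)·[0.3146·70.0450 + 0.6854·10.1739] = 27.5930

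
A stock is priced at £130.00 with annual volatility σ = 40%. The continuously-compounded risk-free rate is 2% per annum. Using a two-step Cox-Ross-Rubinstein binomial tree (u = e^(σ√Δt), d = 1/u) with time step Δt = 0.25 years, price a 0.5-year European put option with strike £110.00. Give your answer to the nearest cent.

CRR parameters: u = e^(σ√Δt) = e^(0.4·√0.25) = 1.2214, d = 1/u = 0.8187
Per-period rate: rΔt = 0.02·0.25 = 0.005, so R = e^0.005 = 1.0050
Risk-neutral probability p = (e^0.005 − 0.8187)/(1.2214 − 0.8187) = 0.1863/0.4027 = 0.4626
Terminal stock prices: S_uu = 193.9, S_ud = 130, S_dd = 87.14
Terminal payoffs (K − S): max(-83.94, 0) = 0, max(-20, 0) = 0, max(22.86, 0) = 22.86
Node u (S = 158.8): V_u = e^(−0.005)·[0.4626·0.0000 + 0.5374·0.0000] = 0.0000
Node d (S = 106.4): V_d = e^(−0.005)·[0.4626·0.0000 + 0.5374·22.8584] = 12.2225
Node 0 (S = 130): V_0 = e^(−0.005)·[0.4626·0.0000 + 0.5374·12.2225] = 6.5354

£6.54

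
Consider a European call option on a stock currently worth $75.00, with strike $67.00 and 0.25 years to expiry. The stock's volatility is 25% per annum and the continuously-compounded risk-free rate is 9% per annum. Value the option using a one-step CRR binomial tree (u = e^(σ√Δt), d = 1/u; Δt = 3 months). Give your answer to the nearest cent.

CRR parameters: u = e^(σ√Δt) = e^(0.25·√0.25) = 1.1331, d = 1/u = 0.8825
Per-period rate: rΔt = 0.09·0.25 = 0.0225, so R = e^0.0225 = 1.0228
Risk-neutral probability p = (e^0.0225 − 0.8825)/(1.1331 − 0.8825) = 0.1403/0.2507 = 0.5596
Terminal stock prices: S_u = 84.99, S_d = 66.19
Terminal payoffs (S − K): max(17.99, 0) = 17.99, max(-0.8127, 0) = 0
Node 0 (S = 75): V_0 = e^(−0.0225)·[0.5596·17.9861 + 0.4404·0.0000] = 9.8407

$9.84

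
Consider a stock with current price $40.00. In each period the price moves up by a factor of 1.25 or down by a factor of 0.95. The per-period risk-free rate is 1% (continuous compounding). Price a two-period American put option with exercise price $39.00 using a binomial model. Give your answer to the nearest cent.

Risk-neutral probability p = (e^0.01 − 0.95)/(1.25 − 0.95) = 0.0601/0.3000 = 0.2002
Terminal stock prices: S_uu = 62.5, S_ud = 47.5, S_dd = 36.1
Terminal payoffs (K − S): max(-23.5, 0) = 0, max(-8.5, 0) = 0, max(2.9, 0) = 2.9
Node u (S = 50): continuation = e^(−0.01)·[0.2002·0.0000 + 0.7998·0.0000] = 0.0000; exercise value = 0.0000 ≤ continuation, so V_u = 0.0000
Node d (S = 38): continuation = e^(−0.01)·[0.2002·0.0000 + 0.7998·2.9000] = 2.2964; exercise value = 1.0000 ≤ continuation, so V_d = 2.2964
Node 0 (S = 40): continuation = e^(−0.01)·[0.2002·0.0000 + 0.7998·2.2964] = 1.8185; exercise value = 0.0000 ≤ continuation, so V_0 = 1.8185

$1.82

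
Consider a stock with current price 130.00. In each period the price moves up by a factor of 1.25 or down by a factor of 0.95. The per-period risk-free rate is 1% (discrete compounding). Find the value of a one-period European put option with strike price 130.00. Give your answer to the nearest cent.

5.15

Risk-neutral probability p = (1 + 0.01 − 0.95)/(1.25 − 0.95) = 0.0600/0.3000 = 0.2000
Terminal stock prices: S_u = 162.5, S_d = 123.5
Terminal payoffs (K − S): max(-32.5, 0) = 0, max(6.5, 0) = 6.5
Node 0 (S = 130): V_0 = 1/1.01·[0.2000·0.0000 + 0.8000·6.5000] = 5.1485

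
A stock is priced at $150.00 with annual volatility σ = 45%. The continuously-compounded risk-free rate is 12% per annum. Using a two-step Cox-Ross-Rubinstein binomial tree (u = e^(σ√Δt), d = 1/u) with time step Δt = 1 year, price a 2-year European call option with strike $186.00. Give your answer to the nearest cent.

$39.87

CRR parameters: u = e^(σ√Δt) = e^(0.45·√1) = 1.5683, d = 1/u = 0.6376
Per-period rate: rΔt = 0.12·1 = 0.12, so R = e^0.12 = 1.1275
Risk-neutral probability p = (e^0.12 − 0.6376)/(1.5683 − 0.6376) = 0.4899/0.9307 = 0.5264
Terminal stock prices: S_uu = 368.9, S_ud = 150, S_dd = 60.99
Terminal payoffs (S − K): max(182.9, 0) = 182.9, max(-36, 0) = 0, max(-125, 0) = 0
Node u (S = 235.2): V_u = e^(−0.12)·[0.5264·182.9405 + 0.4736·0.0000] = 85.4028
Node d (S = 95.64): V_d = e^(−0.12)·[0.5264·0.0000 + 0.4736·0.0000] = 0.0000
Node 0 (S = 150): V_0 = e^(−0.12)·[0.5264·85.4028 + 0.4736·0.0000] = 39.8689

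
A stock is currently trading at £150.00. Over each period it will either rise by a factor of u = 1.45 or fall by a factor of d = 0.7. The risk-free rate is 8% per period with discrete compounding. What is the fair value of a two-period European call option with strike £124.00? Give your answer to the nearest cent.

£54.23

Risk-neutral probability p = (1 + 0.08 − 0.7)/(1.45 − 0.7) = 0.3800/0.7500 = 0.5067
Terminal stock prices: S_uu = 315.4, S_ud = 152.2, S_dd = 73.5
Terminal payoffs (S − K): max(191.4, 0) = 191.4, max(28.25, 0) = 28.25, max(-50.5, 0) = 0
Node u (S = 217.5): V_u = 1/1.08·[0.5067·191.3750 + 0.4933·28.2500] = 102.6852
Node d (S = 105): V_d = 1/1.08·[0.5067·28.2500 + 0.4933·0.0000] = 13.2531
Node 0 (S = 150): V_0 = 1/1.08·[0.5067·102.6852 + 0.4933·13.2531] = 54.2272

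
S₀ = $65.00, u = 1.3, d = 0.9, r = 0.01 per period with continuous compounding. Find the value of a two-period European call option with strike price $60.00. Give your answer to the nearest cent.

$9.97

Risk-neutral probability p = (e^0.01 − 0.9)/(1.3 − 0.9) = 0.1101/0.4000 = 0.2751
Terminal stock prices: S_uu = 109.9, S_ud = 76.05, S_dd = 52.65
Terminal payoffs (S − K): max(49.85, 0) = 49.85, max(16.05, 0) = 16.05, max(-7.35, 0) = 0
Node u (S = 84.5): V_u = e^(−0.01)·[0.2751·49.8500 + 0.7249·16.0500] = 25.0970
Node d (S = 58.5): V_d = e^(−0.01)·[0.2751·16.0500 + 0.7249·0.0000] = 4.3718
Node 0 (S = 65): V_0 = e^(−0.01)·[0.2751·25.0970 + 0.7249·4.3718] = 9.9736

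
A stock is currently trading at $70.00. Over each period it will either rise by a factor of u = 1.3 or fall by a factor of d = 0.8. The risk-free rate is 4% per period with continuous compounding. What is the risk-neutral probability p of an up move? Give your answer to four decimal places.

p = 0.4816

Risk-neutral probability p = (e^0.04 − 0.8)/(1.3 − 0.8) = 0.2408/0.5000 = 0.4816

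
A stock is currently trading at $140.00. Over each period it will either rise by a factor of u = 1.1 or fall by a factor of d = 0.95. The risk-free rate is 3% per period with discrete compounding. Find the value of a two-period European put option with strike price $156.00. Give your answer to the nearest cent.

Risk-neutral probability p = (1 + 0.03 − 0.95)/(1.1 − 0.95) = 0.0800/0.1500 = 0.5333
Terminal stock prices: S_uu = 169.4, S_ud = 146.3, S_dd = 126.3
Terminal payoffs (K − S): max(-13.4, 0) = 0, max(9.7, 0) = 9.7, max(29.65, 0) = 29.65
Node u (S = 154): V_u = 1/1.03·[0.5333·0.0000 + 0.4667·9.7000] = 4.3948
Node d (S = 133): V_d = 1/1.03·[0.5333·9.7000 + 0.4667·29.6500] = 18.4563
Node 0 (S = 140): V_0 = 1/1.03·[0.5333·4.3948 + 0.4667·18.4563] = 10.6377

$10.64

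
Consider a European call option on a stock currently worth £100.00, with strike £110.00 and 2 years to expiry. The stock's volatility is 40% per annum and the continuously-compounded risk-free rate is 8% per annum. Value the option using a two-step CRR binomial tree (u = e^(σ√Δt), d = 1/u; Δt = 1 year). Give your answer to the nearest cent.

£24.24

CRR parameters: u = e^(σ√Δt) = e^(0.4·√1) = 1.4918, d = 1/u = 0.6703
Per-period rate: rΔt = 0.08·1 = 0.08, so R = e^0.08 = 1.0833
Risk-neutral probability p = (e^0.08 − 0.6703)/(1.4918 − 0.6703) = 0.4130/0.8215 = 0.5027
Terminal stock prices: S_uu = 222.6, S_ud = 100, S_dd = 44.93
Terminal payoffs (S − K): max(112.6, 0) = 112.6, max(-10, 0) = 0, max(-65.07, 0) = 0
Node u (S = 149.2): V_u = e^(−0.08)·[0.5027·112.5541 + 0.4973·0.0000] = 52.2304
Node d (S = 67.03): V_d = e^(−0.08)·[0.5027·0.0000 + 0.4973·0.0000] = 0.0000
Node 0 (S = 100): V_0 = e^(−0.08)·[0.5027·52.2304 + 0.4973·0.0000] = 24.2373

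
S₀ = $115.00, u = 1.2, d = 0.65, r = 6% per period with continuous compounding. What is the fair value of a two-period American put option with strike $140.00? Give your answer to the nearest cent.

$25.00

Risk-neutral probability p = (e^0.06 − 0.65)/(1.2 − 0.65) = 0.4118/0.5500 = 0.7488
Terminal stock prices: S_uu = 165.6, S_ud = 89.7, S_dd = 48.59
Terminal payoffs (K − S): max(-25.6, 0) = 0, max(50.3, 0) = 50.3, max(91.41, 0) = 91.41
Node u (S = 138): continuation = e^(−0.06)·[0.7488·0.0000 + 0.2512·50.3000] = 11.8998; exercise value = 2.0000 ≤ continuation, so V_u = 11.8998
Node d (S = 74.75): continuation = e^(−0.06)·[0.7488·50.3000 + 0.2512·91.4125] = 57.0970; exercise value = 65.2500 > continuation, so V_d = 65.2500 (exercise)
Node 0 (S = 115): continuation = e^(−0.06)·[0.7488·11.8998 + 0.2512·65.2500] = 23.8283; exercise value = 25.0000 > continuation, so V_0 = 25.0000 (exercise)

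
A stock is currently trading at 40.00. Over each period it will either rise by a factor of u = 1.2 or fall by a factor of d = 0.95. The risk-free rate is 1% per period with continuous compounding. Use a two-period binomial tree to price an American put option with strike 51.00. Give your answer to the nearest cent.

Risk-neutral probability p = (e^0.01 − 0.95)/(1.2 − 0.95) = 0.0601/0.2500 = 0.2402
Terminal stock prices: S_uu = 57.6, S_ud = 45.6, S_dd = 36.1
Terminal payoffs (K − S): max(-6.6, 0) = 0, max(5.4, 0) = 5.4, max(14.9, 0) = 14.9
Node u (S = 48): continuation = e^(−0.01)·[0.2402·0.0000 + 0.7598·5.4000] = 4.0621; exercise value = 3.0000 ≤ continuation, so V_u = 4.0621
Node d (S = 38): continuation = e^(−0.01)·[0.2402·5.4000 + 0.7598·14.9000] = 12.4925; exercise value = 13.0000 > continuation, so V_d = 13.0000 (exercise)
Node 0 (S = 40): continuation = e^(−0.01)·[0.2402·4.0621 + 0.7598·13.0000] = 10.7451; exercise value = 11.0000 > continuation, so V_0 = 11.0000 (exercise)

11.00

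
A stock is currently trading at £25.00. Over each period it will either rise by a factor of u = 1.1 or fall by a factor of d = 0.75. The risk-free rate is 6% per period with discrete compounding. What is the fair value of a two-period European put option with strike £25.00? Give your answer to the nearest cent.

Risk-neutral probability p = (1 + 0.06 − 0.75)/(1.1 − 0.75) = 0.3100/0.3500 = 0.8857
Terminal stock prices: S_uu = 30.25, S_ud = 20.63, S_dd = 14.06
Terminal payoffs (K − S): max(-5.25, 0) = 0, max(4.375, 0) = 4.375, max(10.94, 0) = 10.94
Node u (S = 27.5): V_u = 1/1.06·[0.8857·0.0000 + 0.1143·4.3750] = 0.4717
Node d (S = 18.75): V_d = 1/1.06·[0.8857·4.3750 + 0.1143·10.9375] = 4.8349
Node 0 (S = 25): V_0 = 1/1.06·[0.8857·0.4717 + 0.1143·4.8349] = 0.9154

£0.92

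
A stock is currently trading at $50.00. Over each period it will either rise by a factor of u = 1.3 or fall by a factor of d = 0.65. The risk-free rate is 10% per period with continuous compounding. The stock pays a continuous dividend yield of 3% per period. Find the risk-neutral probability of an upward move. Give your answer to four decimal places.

p = 0.6500

Per-period risk-free factor R = e^0.1 = 1.1052; dividend-adjusted growth = e^(0.1−0.03) = 1.0725.
Risk-neutral probability p = (1.0725 − 0.65)/(1.3 − 0.65) = 0.4225/0.6500 = 0.6500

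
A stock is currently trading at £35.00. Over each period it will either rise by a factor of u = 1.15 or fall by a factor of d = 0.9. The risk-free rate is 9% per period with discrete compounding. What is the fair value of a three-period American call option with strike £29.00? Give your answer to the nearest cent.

£12.64

Risk-neutral probability p = (1 + 0.09 − 0.9)/(1.15 − 0.9) = 0.1900/0.2500 = 0.7600
Terminal stock prices: S_uuu = 53.23, S_uud = 41.66, S_udd = 32.6, S_ddd = 25.52
Terminal payoffs (S − K): max(24.23, 0) = 24.23, max(12.66, 0) = 12.66, max(3.602, 0) = 3.602, max(-3.485, 0) = 0
Node uu (S = 46.29): continuation = 1/1.09·[0.7600·24.2306 + 0.2400·12.6587] = 19.6820; exercise value = 17.2875 ≤ continuation, so V_uu = 19.6820
Node ud (S = 36.23): continuation = 1/1.09·[0.7600·12.6587 + 0.2400·3.6025] = 9.6195; exercise value = 7.2250 ≤ continuation, so V_ud = 9.6195
Node dd (S = 28.35): continuation = 1/1.09·[0.7600·3.6025 + 0.2400·0.0000] = 2.5118; exercise value = 0.0000 ≤ continuation, so V_dd = 2.5118
Node u (S = 40.25): continuation = 1/1.09·[0.7600·19.6820 + 0.2400·9.6195] = 15.8413; exercise value = 11.2500 ≤ continuation, so V_u = 15.8413
Node d (S = 31.5): continuation = 1/1.09·[0.7600·9.6195 + 0.2400·2.5118] = 7.2602; exercise value = 2.5000 ≤ continuation, so V_d = 7.2602
Node 0 (S = 35): continuation = 1/1.09·[0.7600·15.8413 + 0.2400·7.2602] = 12.6439; exercise value = 6.0000 ≤ continuation, so V_0 = 12.6439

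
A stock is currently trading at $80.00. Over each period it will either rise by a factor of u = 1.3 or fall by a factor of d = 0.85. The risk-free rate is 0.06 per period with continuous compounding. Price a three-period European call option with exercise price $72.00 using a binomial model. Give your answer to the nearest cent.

$22.69

Risk-neutral probability p = (e^0.06 − 0.85)/(1.3 − 0.85) = 0.2118/0.4500 = 0.4707
Terminal stock prices: S_uuu = 175.8, S_uud = 114.9, S_udd = 75.14, S_ddd = 49.13
Terminal payoffs (S − K): max(103.8, 0) = 103.8, max(42.92, 0) = 42.92, max(3.14, 0) = 3.14, max(-22.87, 0) = 0
Node uu (S = 135.2): V_uu = e^(−0.06)·[0.4707·103.7600 + 0.5293·42.9200] = 67.3930
Node ud (S = 88.4): V_ud = e^(−0.06)·[0.4707·42.9200 + 0.5293·3.1400] = 20.5930
Node dd (S = 57.8): V_dd = e^(−0.06)·[0.4707·3.1400 + 0.5293·0.0000] = 1.3921
Node u (S = 104): V_u = e^(−0.06)·[0.4707·67.3930 + 0.5293·20.5930] = 40.1417
Node d (S = 68): V_d = e^(−0.06)·[0.4707·20.5930 + 0.5293·1.3921] = 9.8234
Node 0 (S = 80): V_0 = e^(−0.06)·[0.4707·40.1417 + 0.5293·9.8234] = 22.6925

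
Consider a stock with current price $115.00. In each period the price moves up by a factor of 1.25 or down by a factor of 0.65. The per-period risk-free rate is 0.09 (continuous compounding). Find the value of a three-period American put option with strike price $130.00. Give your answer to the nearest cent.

Risk-neutral probability p = (e^0.09 − 0.65)/(1.25 − 0.65) = 0.4442/0.6000 = 0.7403
Terminal stock prices: S_uuu = 224.6, S_uud = 116.8, S_udd = 60.73, S_ddd = 31.58
Terminal payoffs (K − S): max(-94.61, 0) = 0, max(13.2, 0) = 13.2, max(69.27, 0) = 69.27, max(98.42, 0) = 98.42
Node uu (S = 179.7): continuation = e^(−0.09)·[0.7403·0.0000 + 0.2597·13.2031] = 3.1338; exercise value = 0.0000 ≤ continuation, so V_uu = 3.1338
Node ud (S = 93.44): continuation = e^(−0.09)·[0.7403·13.2031 + 0.2597·69.2656] = 25.3736; exercise value = 36.5625 > continuation, so V_ud = 36.5625 (exercise)
Node dd (S = 48.59): continuation = e^(−0.09)·[0.7403·69.2656 + 0.2597·98.4181] = 70.2236; exercise value = 81.4125 > continuation, so V_dd = 81.4125 (exercise)
Node u (S = 143.8): continuation = e^(−0.09)·[0.7403·3.1338 + 0.2597·36.5625] = 10.7986; exercise value = 0.0000 ≤ continuation, so V_u = 10.7986
Node d (S = 74.75): continuation = e^(−0.09)·[0.7403·36.5625 + 0.2597·81.4125] = 44.0611; exercise value = 55.2500 > continuation, so V_d = 55.2500 (exercise)
Node 0 (S = 115): continuation = e^(−0.09)·[0.7403·10.7986 + 0.2597·55.2500] = 20.4200; exercise value = 15.0000 ≤ continuation, so V_0 = 20.4200

$20.42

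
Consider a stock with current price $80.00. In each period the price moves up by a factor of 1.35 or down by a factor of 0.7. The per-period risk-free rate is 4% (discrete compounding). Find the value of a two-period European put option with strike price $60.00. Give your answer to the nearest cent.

$4.37

Risk-neutral probability p = (1 + 0.04 − 0.7)/(1.35 − 0.7) = 0.3400/0.6500 = 0.5231
Terminal stock prices: S_uu = 145.8, S_ud = 75.6, S_dd = 39.2
Terminal payoffs (K − S): max(-85.8, 0) = 0, max(-15.6, 0) = 0, max(20.8, 0) = 20.8
Node u (S = 108): V_u = 1/1.04·[0.5231·0.0000 + 0.4769·0.0000] = 0.0000
Node d (S = 56): V_d = 1/1.04·[0.5231·0.0000 + 0.4769·20.8000] = 9.5385
Node 0 (S = 80): V_0 = 1/1.04·[0.5231·0.0000 + 0.4769·9.5385] = 4.3741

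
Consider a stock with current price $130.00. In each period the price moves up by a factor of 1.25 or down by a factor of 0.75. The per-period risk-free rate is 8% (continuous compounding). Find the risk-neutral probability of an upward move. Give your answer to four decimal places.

Risk-neutral probability p = (e^0.08 − 0.75)/(1.25 − 0.75) = 0.3333/0.5000 = 0.6666

p = 0.6666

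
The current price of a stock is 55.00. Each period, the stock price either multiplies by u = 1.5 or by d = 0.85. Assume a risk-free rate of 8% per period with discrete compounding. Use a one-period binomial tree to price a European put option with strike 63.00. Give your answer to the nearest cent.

9.72

Risk-neutral probability p = (1 + 0.08 − 0.85)/(1.5 − 0.85) = 0.2300/0.6500 = 0.3538
Terminal stock prices: S_u = 82.5, S_d = 46.75
Terminal payoffs (K − S): max(-19.5, 0) = 0, max(16.25, 0) = 16.25
Node 0 (S = 55): V_0 = 1/1.08·[0.3538·0.0000 + 0.6462·16.2500] = 9.7222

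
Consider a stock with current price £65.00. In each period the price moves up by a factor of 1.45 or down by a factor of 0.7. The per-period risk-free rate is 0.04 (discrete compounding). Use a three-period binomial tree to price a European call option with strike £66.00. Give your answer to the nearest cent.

Risk-neutral probability p = (1 + 0.04 − 0.7)/(1.45 − 0.7) = 0.3400/0.7500 = 0.4533
Terminal stock prices: S_uuu = 198.2, S_uud = 95.66, S_udd = 46.18, S_ddd = 22.29
Terminal payoffs (S − K): max(132.2, 0) = 132.2, max(29.66, 0) = 29.66, max(-19.82, 0) = 0, max(-43.71, 0) = 0
Node uu (S = 136.7): V_uu = 1/1.04·[0.4533·132.1606 + 0.5467·29.6637] = 73.2010
Node ud (S = 65.97): V_ud = 1/1.04·[0.4533·29.6637 + 0.5467·0.0000] = 12.9304
Node dd (S = 31.85): V_dd = 1/1.04·[0.4533·0.0000 + 0.5467·0.0000] = 0.0000
Node u (S = 94.25): V_u = 1/1.04·[0.4533·73.2010 + 0.5467·12.9304] = 38.7048
Node d (S = 45.5): V_d = 1/1.04·[0.4533·12.9304 + 0.5467·0.0000] = 5.6363
Node 0 (S = 65): V_0 = 1/1.04·[0.4533·38.7048 + 0.5467·5.6363] = 19.8340

£19.83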